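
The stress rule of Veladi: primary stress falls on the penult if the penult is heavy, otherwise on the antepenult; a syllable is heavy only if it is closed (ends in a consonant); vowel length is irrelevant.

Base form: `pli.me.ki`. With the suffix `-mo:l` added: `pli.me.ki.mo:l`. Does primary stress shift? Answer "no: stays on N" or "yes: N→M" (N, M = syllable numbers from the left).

yes: 1→2

Base `pli.me.ki` (3 syllables):
  Weights: 1 pli L, 2 me L, 3 ki L.
  The penult (syllable 2, me) is light, so stress falls on the antepenult (syllable 1, pli).
  → primary stress on syllable 1.
Suffixed `pli.me.ki.mo:l` (4 syllables):
  Weights: 2 me L, 3 ki L, 4 mo:l H.
  The penult (syllable 3, ki) is light, so stress falls on the antepenult (syllable 2, me).
  → primary stress on syllable 2.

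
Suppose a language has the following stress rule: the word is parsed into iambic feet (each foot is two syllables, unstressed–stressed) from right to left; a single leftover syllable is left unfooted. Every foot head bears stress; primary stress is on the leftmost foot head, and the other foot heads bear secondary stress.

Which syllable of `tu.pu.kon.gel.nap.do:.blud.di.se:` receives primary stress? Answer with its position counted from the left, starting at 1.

3

Parse right to left into iambic (σˈσ) feet: tu (pu.ˈkon) (gel.ˈnap) (do:.ˈblud) (di.ˈse:). Syllable 1 is left unfooted.
Foot heads (stressed positions): 3, 5, 7, 9.
End Rule Leftmost: primary stress on the leftmost head = syllable 3.
Primary stress: syllable 3 → tu.pu.ˈkon.gel.nap.do:.blud.di.se:.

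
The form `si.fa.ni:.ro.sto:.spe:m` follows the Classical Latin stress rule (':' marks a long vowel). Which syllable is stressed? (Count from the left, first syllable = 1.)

Classical Latin: stress the penult if heavy (long vowel or closed), else the antepenult.
Weights: 4 ro L, 5 sto: H, 6 spe:m H.
The penult (syllable 5, sto:) is heavy, so it takes stress.
Stress on syllable 5: si.fa.ni:.ro.ˈsto:.spe:m.

5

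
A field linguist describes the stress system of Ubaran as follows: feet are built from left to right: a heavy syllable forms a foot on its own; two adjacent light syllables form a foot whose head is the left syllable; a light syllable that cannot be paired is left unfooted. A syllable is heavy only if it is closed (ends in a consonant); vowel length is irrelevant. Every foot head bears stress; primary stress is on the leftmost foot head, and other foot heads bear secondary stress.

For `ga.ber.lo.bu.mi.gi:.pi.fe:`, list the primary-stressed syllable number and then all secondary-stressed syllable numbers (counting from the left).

Weights: 1 ga L, 2 ber H, 3 lo L, 4 bu L, 5 mi L, 6 gi: L, 7 pi L, 8 fe: L.
Parse left to right (heavy = foot alone; LL = one foot; stranded L unfooted): ga (ˈber) (ˈlo.bu) (ˈmi.gi:) (ˈpi.fe:).
Foot heads: 2, 3, 5, 7.
Primary stress on the leftmost head = syllable 2.
Secondary stress on 3, 5, 7: ga.ˈber.ˌlo.bu.ˌmi.gi:.ˌpi.fe:.

primary 2, secondary 3, 5, 7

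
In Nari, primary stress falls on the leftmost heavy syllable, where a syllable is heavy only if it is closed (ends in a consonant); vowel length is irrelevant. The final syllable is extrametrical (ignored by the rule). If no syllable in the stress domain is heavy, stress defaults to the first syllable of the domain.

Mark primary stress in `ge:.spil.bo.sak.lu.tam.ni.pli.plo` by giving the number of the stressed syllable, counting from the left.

2

The final syllable (9, plo) is extrametrical; the stress domain is syllables 1–8.
Weights: 1 ge: L, 2 spil H, 3 bo L, 4 sak H, 5 lu L, 6 tam H, 7 ni L, 8 pli L.
Heavy syllables in the domain: 2, 4, 6. The leftmost is syllable 2 (spil).
Primary stress: syllable 2 → ge:.ˈspil.bo.sak.lu.tam.ni.pli.plo.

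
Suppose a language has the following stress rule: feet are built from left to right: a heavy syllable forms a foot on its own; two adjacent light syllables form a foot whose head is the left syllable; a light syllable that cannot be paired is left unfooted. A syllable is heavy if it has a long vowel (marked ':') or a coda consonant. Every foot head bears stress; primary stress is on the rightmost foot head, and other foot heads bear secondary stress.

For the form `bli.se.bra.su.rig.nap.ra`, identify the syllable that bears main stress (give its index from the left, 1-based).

6

Weights: 1 bli L, 2 se L, 3 bra L, 4 su L, 5 rig H, 6 nap H, 7 ra L.
Parse left to right (heavy = foot alone; LL = one foot; stranded L unfooted): (ˈbli.se) (ˈbra.su) (ˈrig) (ˈnap) ra.
Foot heads: 1, 3, 5, 6.
Primary stress on the rightmost head = syllable 6.
Primary stress: syllable 6 → bli.se.bra.su.rig.ˈnap.ra.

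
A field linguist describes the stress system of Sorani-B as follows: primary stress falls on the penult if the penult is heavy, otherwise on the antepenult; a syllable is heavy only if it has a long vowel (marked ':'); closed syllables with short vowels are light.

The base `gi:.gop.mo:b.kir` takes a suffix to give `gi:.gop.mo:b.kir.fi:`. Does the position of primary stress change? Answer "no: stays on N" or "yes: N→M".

no: stays on 3

Base `gi:.gop.mo:b.kir` (4 syllables):
  Weights: 2 gop L, 3 mo:b H, 4 kir L.
  The penult (syllable 3, mo:b) is heavy, so it takes stress.
  → primary stress on syllable 3.
Suffixed `gi:.gop.mo:b.kir.fi:` (5 syllables):
  Weights: 3 mo:b H, 4 kir L, 5 fi: H.
  The penult (syllable 4, kir) is light, so stress falls on the antepenult (syllable 3, mo:b).
  → primary stress on syllable 3.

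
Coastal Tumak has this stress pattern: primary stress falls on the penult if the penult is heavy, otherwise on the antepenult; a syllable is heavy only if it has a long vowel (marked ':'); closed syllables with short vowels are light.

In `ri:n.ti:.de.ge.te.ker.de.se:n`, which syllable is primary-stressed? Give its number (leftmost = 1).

6

Weights: 6 ker L, 7 de L, 8 se:n H.
The penult (syllable 7, de) is light, so stress falls on the antepenult (syllable 6, ker).
Primary stress: syllable 6 → ri:n.ti:.de.ge.te.ˈker.de.se:n.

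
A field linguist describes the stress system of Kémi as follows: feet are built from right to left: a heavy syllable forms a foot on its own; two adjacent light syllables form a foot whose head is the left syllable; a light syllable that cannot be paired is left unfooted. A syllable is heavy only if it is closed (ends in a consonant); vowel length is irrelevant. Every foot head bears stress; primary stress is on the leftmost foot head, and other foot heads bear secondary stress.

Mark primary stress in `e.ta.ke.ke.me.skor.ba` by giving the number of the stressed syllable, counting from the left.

2

Weights: 1 e L, 2 ta L, 3 ke L, 4 ke L, 5 me L, 6 skor H, 7 ba L.
Parse right to left (heavy = foot alone; LL = one foot; stranded L unfooted): e (ˈta.ke) (ˈke.me) (ˈskor) ba.
Foot heads: 2, 4, 6.
Primary stress on the leftmost head = syllable 2.
Primary stress: syllable 2 → e.ˈta.ke.ke.me.skor.ba.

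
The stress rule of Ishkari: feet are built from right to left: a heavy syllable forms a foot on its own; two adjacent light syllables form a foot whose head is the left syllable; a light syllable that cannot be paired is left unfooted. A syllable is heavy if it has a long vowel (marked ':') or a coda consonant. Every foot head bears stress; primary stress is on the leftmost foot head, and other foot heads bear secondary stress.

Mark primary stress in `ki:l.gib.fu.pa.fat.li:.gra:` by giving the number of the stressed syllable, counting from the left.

1

Weights: 1 ki:l H, 2 gib H, 3 fu L, 4 pa L, 5 fat H, 6 li: H, 7 gra: H.
Parse right to left (heavy = foot alone; LL = one foot; stranded L unfooted): (ˈki:l) (ˈgib) (ˈfu.pa) (ˈfat) (ˈli:) (ˈgra:).
Foot heads: 1, 2, 3, 5, 6, 7.
Primary stress on the leftmost head = syllable 1.
Primary stress: syllable 1 → ˈki:l.gib.fu.pa.fat.li:.gra:.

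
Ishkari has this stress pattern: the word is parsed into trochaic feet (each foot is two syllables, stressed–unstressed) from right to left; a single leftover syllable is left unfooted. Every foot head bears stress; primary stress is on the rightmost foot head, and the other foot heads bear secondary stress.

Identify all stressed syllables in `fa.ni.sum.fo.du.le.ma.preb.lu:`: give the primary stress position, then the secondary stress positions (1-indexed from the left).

Parse right to left into trochaic (ˈσσ) feet: fa (ˈni.sum) (ˈfo.du) (ˈle.ma) (ˈpreb.lu:). Syllable 1 is left unfooted.
Foot heads (stressed positions): 2, 4, 6, 8.
End Rule Rightmost: primary stress on the rightmost head = syllable 8.
Secondary stress on 2, 4, 6: fa.ˌni.sum.ˌfo.du.ˌle.ma.ˈpreb.lu:.

primary 8, secondary 2, 4, 6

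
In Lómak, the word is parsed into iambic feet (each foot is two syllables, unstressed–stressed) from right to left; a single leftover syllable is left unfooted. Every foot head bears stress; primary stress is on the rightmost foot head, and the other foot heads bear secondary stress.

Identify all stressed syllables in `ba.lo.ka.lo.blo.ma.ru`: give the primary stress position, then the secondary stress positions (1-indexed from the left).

Parse right to left into iambic (σˈσ) feet: ba (lo.ˈka) (lo.ˈblo) (ma.ˈru). Syllable 1 is left unfooted.
Foot heads (stressed positions): 3, 5, 7.
End Rule Rightmost: primary stress on the rightmost head = syllable 7.
Secondary stress on 3, 5: ba.lo.ˌka.lo.ˌblo.ma.ˈru.

primary 7, secondary 3, 5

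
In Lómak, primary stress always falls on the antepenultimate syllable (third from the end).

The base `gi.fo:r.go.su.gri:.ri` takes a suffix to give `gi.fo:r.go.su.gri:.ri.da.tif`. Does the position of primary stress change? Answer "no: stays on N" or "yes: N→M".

Base `gi.fo:r.go.su.gri:.ri` (6 syllables):
  The word has 6 syllables; the antepenultimate syllable (third from the end) is syllable 4 (su).
  → primary stress on syllable 4.
Suffixed `gi.fo:r.go.su.gri:.ri.da.tif` (8 syllables):
  The word has 8 syllables; the antepenultimate syllable (third from the end) is syllable 6 (ri).
  → primary stress on syllable 6.

yes: 4→6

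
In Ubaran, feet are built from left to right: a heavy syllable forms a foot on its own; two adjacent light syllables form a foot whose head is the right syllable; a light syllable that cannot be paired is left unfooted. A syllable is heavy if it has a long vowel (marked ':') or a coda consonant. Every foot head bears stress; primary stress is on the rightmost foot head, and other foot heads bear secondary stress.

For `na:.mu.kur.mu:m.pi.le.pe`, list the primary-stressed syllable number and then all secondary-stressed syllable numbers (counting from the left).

primary 6, secondary 1, 3, 4

Weights: 1 na: H, 2 mu L, 3 kur H, 4 mu:m H, 5 pi L, 6 le L, 7 pe L.
Parse left to right (heavy = foot alone; LL = one foot; stranded L unfooted): (ˈna:) mu (ˈkur) (ˈmu:m) (pi.ˈle) pe.
Foot heads: 1, 3, 4, 6.
Primary stress on the rightmost head = syllable 6.
Secondary stress on 1, 3, 4: ˌna:.mu.ˌkur.ˌmu:m.pi.ˈle.pe.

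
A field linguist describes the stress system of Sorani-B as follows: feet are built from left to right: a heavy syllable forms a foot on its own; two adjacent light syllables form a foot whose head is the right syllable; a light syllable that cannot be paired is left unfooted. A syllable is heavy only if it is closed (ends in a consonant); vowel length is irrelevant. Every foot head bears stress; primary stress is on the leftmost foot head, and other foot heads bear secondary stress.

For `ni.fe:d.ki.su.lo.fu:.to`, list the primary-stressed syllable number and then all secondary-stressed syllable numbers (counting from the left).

primary 2, secondary 4, 6

Weights: 1 ni L, 2 fe:d H, 3 ki L, 4 su L, 5 lo L, 6 fu: L, 7 to L.
Parse left to right (heavy = foot alone; LL = one foot; stranded L unfooted): ni (ˈfe:d) (ki.ˈsu) (lo.ˈfu:) to.
Foot heads: 2, 4, 6.
Primary stress on the leftmost head = syllable 2.
Secondary stress on 4, 6: ni.ˈfe:d.ki.ˌsu.lo.ˌfu:.to.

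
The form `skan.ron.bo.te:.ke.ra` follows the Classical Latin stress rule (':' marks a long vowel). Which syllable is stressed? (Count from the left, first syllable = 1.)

Classical Latin: stress the penult if heavy (long vowel or closed), else the antepenult.
Weights: 4 te: H, 5 ke L, 6 ra L.
The penult (syllable 5, ke) is light, so stress falls on the antepenult (syllable 4, te:).
Stress on syllable 4: skan.ron.bo.ˈte:.ke.ra.

4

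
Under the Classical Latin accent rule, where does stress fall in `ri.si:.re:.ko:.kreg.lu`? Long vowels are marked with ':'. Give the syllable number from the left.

5

Classical Latin: stress the penult if heavy (long vowel or closed), else the antepenult.
Weights: 4 ko: H, 5 kreg H, 6 lu L.
The penult (syllable 5, kreg) is heavy, so it takes stress.
Stress on syllable 5: ri.si:.re:.ko:.ˈkreg.lu.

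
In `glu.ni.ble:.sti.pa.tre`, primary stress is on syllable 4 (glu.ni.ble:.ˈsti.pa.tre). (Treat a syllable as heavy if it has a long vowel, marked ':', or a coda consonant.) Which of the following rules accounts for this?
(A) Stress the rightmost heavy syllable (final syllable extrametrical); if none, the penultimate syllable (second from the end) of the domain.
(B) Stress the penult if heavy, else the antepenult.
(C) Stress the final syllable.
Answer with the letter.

B

Rule A → syllable 3 (observed: 4).
Rule B → syllable 4 ✓.
Rule C → syllable 6 (observed: 4).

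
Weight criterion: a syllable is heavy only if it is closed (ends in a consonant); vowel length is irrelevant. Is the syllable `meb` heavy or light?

heavy

`meb`: short vowel, closed (coda /b/). Closed (coda /b/) → heavy.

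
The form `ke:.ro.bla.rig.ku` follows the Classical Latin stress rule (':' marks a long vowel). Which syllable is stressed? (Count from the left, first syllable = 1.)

4

Classical Latin: stress the penult if heavy (long vowel or closed), else the antepenult.
Weights: 3 bla L, 4 rig H, 5 ku L.
The penult (syllable 4, rig) is heavy, so it takes stress.
Stress on syllable 4: ke:.ro.bla.ˈrig.ku.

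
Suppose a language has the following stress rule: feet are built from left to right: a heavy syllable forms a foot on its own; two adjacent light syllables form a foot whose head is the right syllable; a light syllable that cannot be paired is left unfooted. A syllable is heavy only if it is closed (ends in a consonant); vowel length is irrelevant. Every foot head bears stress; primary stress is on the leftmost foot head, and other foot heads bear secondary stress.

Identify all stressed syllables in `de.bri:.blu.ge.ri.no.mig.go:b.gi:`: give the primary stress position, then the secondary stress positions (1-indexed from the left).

primary 2, secondary 4, 6, 7, 8

Weights: 1 de L, 2 bri: L, 3 blu L, 4 ge L, 5 ri L, 6 no L, 7 mig H, 8 go:b H, 9 gi: L.
Parse left to right (heavy = foot alone; LL = one foot; stranded L unfooted): (de.ˈbri:) (blu.ˈge) (ri.ˈno) (ˈmig) (ˈgo:b) gi:.
Foot heads: 2, 4, 6, 7, 8.
Primary stress on the leftmost head = syllable 2.
Secondary stress on 4, 6, 7, 8: de.ˈbri:.blu.ˌge.ri.ˌno.ˌmig.ˌgo:b.gi:.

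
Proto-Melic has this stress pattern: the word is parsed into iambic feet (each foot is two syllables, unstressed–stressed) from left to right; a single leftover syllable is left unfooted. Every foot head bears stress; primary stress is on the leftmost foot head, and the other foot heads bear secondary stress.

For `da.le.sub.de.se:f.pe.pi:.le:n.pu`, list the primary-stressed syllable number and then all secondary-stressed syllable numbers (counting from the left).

Parse left to right into iambic (σˈσ) feet: (da.ˈle) (sub.ˈde) (se:f.ˈpe) (pi:.ˈle:n) pu. Syllable 9 is left unfooted.
Foot heads (stressed positions): 2, 4, 6, 8.
End Rule Leftmost: primary stress on the leftmost head = syllable 2.
Secondary stress on 4, 6, 8: da.ˈle.sub.ˌde.se:f.ˌpe.pi:.ˌle:n.pu.

primary 2, secondary 4, 6, 8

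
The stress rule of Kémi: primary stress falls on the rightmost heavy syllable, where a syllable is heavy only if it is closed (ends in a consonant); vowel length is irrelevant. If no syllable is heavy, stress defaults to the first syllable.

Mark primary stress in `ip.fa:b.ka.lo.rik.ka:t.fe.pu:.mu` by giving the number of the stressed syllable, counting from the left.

Weights: 1 ip H, 2 fa:b H, 3 ka L, 4 lo L, 5 rik H, 6 ka:t H, 7 fe L, 8 pu: L, 9 mu L.
Heavy syllables in the domain: 1, 2, 5, 6. The rightmost is syllable 6 (ka:t).
Primary stress: syllable 6 → ip.fa:b.ka.lo.rik.ˈka:t.fe.pu:.mu.

6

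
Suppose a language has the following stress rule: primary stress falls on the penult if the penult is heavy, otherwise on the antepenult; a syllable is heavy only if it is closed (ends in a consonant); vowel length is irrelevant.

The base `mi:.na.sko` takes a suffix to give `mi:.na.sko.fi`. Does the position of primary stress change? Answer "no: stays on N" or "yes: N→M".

yes: 1→2

Base `mi:.na.sko` (3 syllables):
  Weights: 1 mi: L, 2 na L, 3 sko L.
  The penult (syllable 2, na) is light, so stress falls on the antepenult (syllable 1, mi:).
  → primary stress on syllable 1.
Suffixed `mi:.na.sko.fi` (4 syllables):
  Weights: 2 na L, 3 sko L, 4 fi L.
  The penult (syllable 3, sko) is light, so stress falls on the antepenult (syllable 2, na).
  → primary stress on syllable 2.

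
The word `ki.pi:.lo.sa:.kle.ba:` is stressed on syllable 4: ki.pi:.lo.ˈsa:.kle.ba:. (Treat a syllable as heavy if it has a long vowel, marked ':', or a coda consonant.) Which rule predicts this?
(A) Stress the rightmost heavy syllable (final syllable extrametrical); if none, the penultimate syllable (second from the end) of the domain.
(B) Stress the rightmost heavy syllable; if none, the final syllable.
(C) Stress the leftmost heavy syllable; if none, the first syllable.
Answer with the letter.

Rule A → syllable 4 ✓.
Rule B → syllable 6 (observed: 4).
Rule C → syllable 2 (observed: 4).

A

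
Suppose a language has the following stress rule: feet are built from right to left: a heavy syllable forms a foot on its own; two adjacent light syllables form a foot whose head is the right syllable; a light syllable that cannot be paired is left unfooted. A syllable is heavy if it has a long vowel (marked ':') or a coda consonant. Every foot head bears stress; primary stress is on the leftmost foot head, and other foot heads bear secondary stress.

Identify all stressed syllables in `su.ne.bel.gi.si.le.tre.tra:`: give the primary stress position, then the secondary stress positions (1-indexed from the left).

primary 2, secondary 3, 5, 7, 8

Weights: 1 su L, 2 ne L, 3 bel H, 4 gi L, 5 si L, 6 le L, 7 tre L, 8 tra: H.
Parse right to left (heavy = foot alone; LL = one foot; stranded L unfooted): (su.ˈne) (ˈbel) (gi.ˈsi) (le.ˈtre) (ˈtra:).
Foot heads: 2, 3, 5, 7, 8.
Primary stress on the leftmost head = syllable 2.
Secondary stress on 3, 5, 7, 8: su.ˈne.ˌbel.gi.ˌsi.le.ˌtre.ˌtra:.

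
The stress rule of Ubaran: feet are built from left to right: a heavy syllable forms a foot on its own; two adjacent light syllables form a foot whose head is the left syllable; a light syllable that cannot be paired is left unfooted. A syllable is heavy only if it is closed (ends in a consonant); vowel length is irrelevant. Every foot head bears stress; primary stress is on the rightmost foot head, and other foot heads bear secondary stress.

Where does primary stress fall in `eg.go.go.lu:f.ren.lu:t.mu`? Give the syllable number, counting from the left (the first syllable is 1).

6

Weights: 1 eg H, 2 go L, 3 go L, 4 lu:f H, 5 ren H, 6 lu:t H, 7 mu L.
Parse left to right (heavy = foot alone; LL = one foot; stranded L unfooted): (ˈeg) (ˈgo.go) (ˈlu:f) (ˈren) (ˈlu:t) mu.
Foot heads: 1, 2, 4, 5, 6.
Primary stress on the rightmost head = syllable 6.
Primary stress: syllable 6 → eg.go.go.lu:f.ren.ˈlu:t.mu.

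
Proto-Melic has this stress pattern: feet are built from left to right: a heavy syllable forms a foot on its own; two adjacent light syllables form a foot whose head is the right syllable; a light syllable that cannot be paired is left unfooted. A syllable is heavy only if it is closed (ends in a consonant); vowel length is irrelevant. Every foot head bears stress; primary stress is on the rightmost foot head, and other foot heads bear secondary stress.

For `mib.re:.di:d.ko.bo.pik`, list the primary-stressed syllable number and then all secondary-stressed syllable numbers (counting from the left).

Weights: 1 mib H, 2 re: L, 3 di:d H, 4 ko L, 5 bo L, 6 pik H.
Parse left to right (heavy = foot alone; LL = one foot; stranded L unfooted): (ˈmib) re: (ˈdi:d) (ko.ˈbo) (ˈpik).
Foot heads: 1, 3, 5, 6.
Primary stress on the rightmost head = syllable 6.
Secondary stress on 1, 3, 5: ˌmib.re:.ˌdi:d.ko.ˌbo.ˈpik.

primary 6, secondary 1, 3, 5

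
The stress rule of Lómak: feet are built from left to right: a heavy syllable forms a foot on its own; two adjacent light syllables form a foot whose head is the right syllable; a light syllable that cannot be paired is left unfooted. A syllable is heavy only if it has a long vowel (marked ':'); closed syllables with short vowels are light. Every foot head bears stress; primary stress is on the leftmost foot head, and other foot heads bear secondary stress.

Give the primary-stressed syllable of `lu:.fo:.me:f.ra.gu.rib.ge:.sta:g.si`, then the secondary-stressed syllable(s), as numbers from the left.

primary 1, secondary 2, 3, 5, 7, 8

Weights: 1 lu: H, 2 fo: H, 3 me:f H, 4 ra L, 5 gu L, 6 rib L, 7 ge: H, 8 sta:g H, 9 si L.
Parse left to right (heavy = foot alone; LL = one foot; stranded L unfooted): (ˈlu:) (ˈfo:) (ˈme:f) (ra.ˈgu) rib (ˈge:) (ˈsta:g) si.
Foot heads: 1, 2, 3, 5, 7, 8.
Primary stress on the leftmost head = syllable 1.
Secondary stress on 2, 3, 5, 7, 8: ˈlu:.ˌfo:.ˌme:f.ra.ˌgu.rib.ˌge:.ˌsta:g.si.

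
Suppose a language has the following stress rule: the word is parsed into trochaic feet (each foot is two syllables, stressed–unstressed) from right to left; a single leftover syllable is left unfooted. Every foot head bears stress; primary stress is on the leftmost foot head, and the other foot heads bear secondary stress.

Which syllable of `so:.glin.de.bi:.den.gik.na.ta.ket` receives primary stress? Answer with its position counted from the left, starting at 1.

2

Parse right to left into trochaic (ˈσσ) feet: so: (ˈglin.de) (ˈbi:.den) (ˈgik.na) (ˈta.ket). Syllable 1 is left unfooted.
Foot heads (stressed positions): 2, 4, 6, 8.
End Rule Leftmost: primary stress on the leftmost head = syllable 2.
Primary stress: syllable 2 → so:.ˈglin.de.bi:.den.gik.na.ta.ket.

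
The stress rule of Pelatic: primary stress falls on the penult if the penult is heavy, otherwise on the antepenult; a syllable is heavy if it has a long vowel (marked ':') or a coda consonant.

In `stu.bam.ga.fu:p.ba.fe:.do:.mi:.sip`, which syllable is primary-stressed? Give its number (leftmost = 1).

8

Weights: 7 do: H, 8 mi: H, 9 sip H.
The penult (syllable 8, mi:) is heavy, so it takes stress.
Primary stress: syllable 8 → stu.bam.ga.fu:p.ba.fe:.do:.ˈmi:.sip.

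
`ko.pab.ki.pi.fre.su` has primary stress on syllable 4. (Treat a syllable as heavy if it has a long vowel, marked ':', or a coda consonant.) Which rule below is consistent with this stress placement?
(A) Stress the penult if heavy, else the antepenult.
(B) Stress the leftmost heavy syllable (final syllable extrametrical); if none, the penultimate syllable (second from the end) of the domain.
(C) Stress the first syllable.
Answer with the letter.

Rule A → syllable 4 ✓.
Rule B → syllable 2 (observed: 4).
Rule C → syllable 1 (observed: 4).

A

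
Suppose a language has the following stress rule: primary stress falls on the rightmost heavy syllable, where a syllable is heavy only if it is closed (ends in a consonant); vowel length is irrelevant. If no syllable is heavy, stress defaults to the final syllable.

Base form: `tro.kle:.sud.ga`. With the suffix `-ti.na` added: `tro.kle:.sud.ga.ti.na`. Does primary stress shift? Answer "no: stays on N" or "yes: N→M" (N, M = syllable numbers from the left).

Base `tro.kle:.sud.ga` (4 syllables):
  Weights: 1 tro L, 2 kle: L, 3 sud H, 4 ga L.
  Heavy syllables in the domain: 3. The rightmost is syllable 3 (sud).
  → primary stress on syllable 3.
Suffixed `tro.kle:.sud.ga.ti.na` (6 syllables):
  Weights: 1 tro L, 2 kle: L, 3 sud H, 4 ga L, 5 ti L, 6 na L.
  Heavy syllables in the domain: 3. The rightmost is syllable 3 (sud).
  → primary stress on syllable 3.

no: stays on 3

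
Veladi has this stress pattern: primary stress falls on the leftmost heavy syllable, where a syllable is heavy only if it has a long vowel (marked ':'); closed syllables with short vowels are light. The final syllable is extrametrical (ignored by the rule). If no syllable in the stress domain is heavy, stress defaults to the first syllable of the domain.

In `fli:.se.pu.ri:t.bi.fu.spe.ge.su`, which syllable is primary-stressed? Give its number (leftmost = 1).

1

The final syllable (9, su) is extrametrical; the stress domain is syllables 1–8.
Weights: 1 fli: H, 2 se L, 3 pu L, 4 ri:t H, 5 bi L, 6 fu L, 7 spe L, 8 ge L.
Heavy syllables in the domain: 1, 4. The leftmost is syllable 1 (fli:).
Primary stress: syllable 1 → ˈfli:.se.pu.ri:t.bi.fu.spe.ge.su.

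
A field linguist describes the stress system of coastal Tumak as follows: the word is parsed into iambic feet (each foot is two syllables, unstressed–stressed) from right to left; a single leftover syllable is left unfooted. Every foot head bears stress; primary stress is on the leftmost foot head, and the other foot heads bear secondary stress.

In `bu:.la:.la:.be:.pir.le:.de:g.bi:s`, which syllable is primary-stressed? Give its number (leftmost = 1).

Parse right to left into iambic (σˈσ) feet: (bu:.ˈla:) (la:.ˈbe:) (pir.ˈle:) (de:g.ˈbi:s).
Foot heads (stressed positions): 2, 4, 6, 8.
End Rule Leftmost: primary stress on the leftmost head = syllable 2.
Primary stress: syllable 2 → bu:.ˈla:.la:.be:.pir.le:.de:g.bi:s.

2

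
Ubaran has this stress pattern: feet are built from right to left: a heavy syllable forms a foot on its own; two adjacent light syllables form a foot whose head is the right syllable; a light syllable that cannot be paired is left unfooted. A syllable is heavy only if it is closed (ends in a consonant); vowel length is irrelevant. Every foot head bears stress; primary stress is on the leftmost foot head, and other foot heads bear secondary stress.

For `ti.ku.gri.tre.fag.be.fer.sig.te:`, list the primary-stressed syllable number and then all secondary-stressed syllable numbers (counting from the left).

primary 2, secondary 4, 5, 7, 8

Weights: 1 ti L, 2 ku L, 3 gri L, 4 tre L, 5 fag H, 6 be L, 7 fer H, 8 sig H, 9 te: L.
Parse right to left (heavy = foot alone; LL = one foot; stranded L unfooted): (ti.ˈku) (gri.ˈtre) (ˈfag) be (ˈfer) (ˈsig) te:.
Foot heads: 2, 4, 5, 7, 8.
Primary stress on the leftmost head = syllable 2.
Secondary stress on 4, 5, 7, 8: ti.ˈku.gri.ˌtre.ˌfag.be.ˌfer.ˌsig.te:.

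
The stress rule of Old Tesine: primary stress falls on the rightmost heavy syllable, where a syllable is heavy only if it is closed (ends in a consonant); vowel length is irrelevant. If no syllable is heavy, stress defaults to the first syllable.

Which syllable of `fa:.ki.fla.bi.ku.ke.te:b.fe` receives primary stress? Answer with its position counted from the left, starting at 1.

7

Weights: 1 fa: L, 2 ki L, 3 fla L, 4 bi L, 5 ku L, 6 ke L, 7 te:b H, 8 fe L.
Heavy syllables in the domain: 7. The rightmost is syllable 7 (te:b).
Primary stress: syllable 7 → fa:.ki.fla.bi.ku.ke.ˈte:b.fe.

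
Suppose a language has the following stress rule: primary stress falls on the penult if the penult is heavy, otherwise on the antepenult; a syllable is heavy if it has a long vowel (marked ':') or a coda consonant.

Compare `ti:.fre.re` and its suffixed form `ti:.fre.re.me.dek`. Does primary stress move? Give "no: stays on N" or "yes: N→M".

Base `ti:.fre.re` (3 syllables):
  Weights: 1 ti: H, 2 fre L, 3 re L.
  The penult (syllable 2, fre) is light, so stress falls on the antepenult (syllable 1, ti:).
  → primary stress on syllable 1.
Suffixed `ti:.fre.re.me.dek` (5 syllables):
  Weights: 3 re L, 4 me L, 5 dek H.
  The penult (syllable 4, me) is light, so stress falls on the antepenult (syllable 3, re).
  → primary stress on syllable 3.

yes: 1→3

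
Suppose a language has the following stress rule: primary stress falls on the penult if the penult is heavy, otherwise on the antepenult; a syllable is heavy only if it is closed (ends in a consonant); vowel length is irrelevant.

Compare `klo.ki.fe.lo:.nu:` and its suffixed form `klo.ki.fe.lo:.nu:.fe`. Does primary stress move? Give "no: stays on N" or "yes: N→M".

Base `klo.ki.fe.lo:.nu:` (5 syllables):
  Weights: 3 fe L, 4 lo: L, 5 nu: L.
  The penult (syllable 4, lo:) is light, so stress falls on the antepenult (syllable 3, fe).
  → primary stress on syllable 3.
Suffixed `klo.ki.fe.lo:.nu:.fe` (6 syllables):
  Weights: 4 lo: L, 5 nu: L, 6 fe L.
  The penult (syllable 5, nu:) is light, so stress falls on the antepenult (syllable 4, lo:).
  → primary stress on syllable 4.

yes: 3→4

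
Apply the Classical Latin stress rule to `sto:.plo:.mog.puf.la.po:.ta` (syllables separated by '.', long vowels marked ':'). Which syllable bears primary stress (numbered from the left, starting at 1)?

Classical Latin: stress the penult if heavy (long vowel or closed), else the antepenult.
Weights: 5 la L, 6 po: H, 7 ta L.
The penult (syllable 6, po:) is heavy, so it takes stress.
Stress on syllable 6: sto:.plo:.mog.puf.la.ˈpo:.ta.

6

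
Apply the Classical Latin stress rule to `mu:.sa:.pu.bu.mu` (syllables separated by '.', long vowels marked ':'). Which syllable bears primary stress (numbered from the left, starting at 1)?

Classical Latin: stress the penult if heavy (long vowel or closed), else the antepenult.
Weights: 3 pu L, 4 bu L, 5 mu L.
The penult (syllable 4, bu) is light, so stress falls on the antepenult (syllable 3, pu).
Stress on syllable 3: mu:.sa:.ˈpu.bu.mu.

3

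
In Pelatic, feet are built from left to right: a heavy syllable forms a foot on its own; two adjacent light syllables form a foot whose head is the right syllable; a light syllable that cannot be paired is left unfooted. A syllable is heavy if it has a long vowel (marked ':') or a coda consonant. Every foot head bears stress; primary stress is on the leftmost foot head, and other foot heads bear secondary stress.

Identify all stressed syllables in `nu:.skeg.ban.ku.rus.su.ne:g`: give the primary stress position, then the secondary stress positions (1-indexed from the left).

Weights: 1 nu: H, 2 skeg H, 3 ban H, 4 ku L, 5 rus H, 6 su L, 7 ne:g H.
Parse left to right (heavy = foot alone; LL = one foot; stranded L unfooted): (ˈnu:) (ˈskeg) (ˈban) ku (ˈrus) su (ˈne:g).
Foot heads: 1, 2, 3, 5, 7.
Primary stress on the leftmost head = syllable 1.
Secondary stress on 2, 3, 5, 7: ˈnu:.ˌskeg.ˌban.ku.ˌrus.su.ˌne:g.

primary 1, secondary 2, 3, 5, 7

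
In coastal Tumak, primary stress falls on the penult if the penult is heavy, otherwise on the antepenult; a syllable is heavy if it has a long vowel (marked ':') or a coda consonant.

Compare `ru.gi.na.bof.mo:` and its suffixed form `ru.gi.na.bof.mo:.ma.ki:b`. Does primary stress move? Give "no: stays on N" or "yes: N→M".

yes: 4→5

Base `ru.gi.na.bof.mo:` (5 syllables):
  Weights: 3 na L, 4 bof H, 5 mo: H.
  The penult (syllable 4, bof) is heavy, so it takes stress.
  → primary stress on syllable 4.
Suffixed `ru.gi.na.bof.mo:.ma.ki:b` (7 syllables):
  Weights: 5 mo: H, 6 ma L, 7 ki:b H.
  The penult (syllable 6, ma) is light, so stress falls on the antepenult (syllable 5, mo:).
  → primary stress on syllable 5.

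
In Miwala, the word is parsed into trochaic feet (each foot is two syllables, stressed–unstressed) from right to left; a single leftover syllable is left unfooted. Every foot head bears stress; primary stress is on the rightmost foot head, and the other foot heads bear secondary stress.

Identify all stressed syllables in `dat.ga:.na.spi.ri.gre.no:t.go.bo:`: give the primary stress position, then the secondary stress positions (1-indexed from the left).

Parse right to left into trochaic (ˈσσ) feet: dat (ˈga:.na) (ˈspi.ri) (ˈgre.no:t) (ˈgo.bo:). Syllable 1 is left unfooted.
Foot heads (stressed positions): 2, 4, 6, 8.
End Rule Rightmost: primary stress on the rightmost head = syllable 8.
Secondary stress on 2, 4, 6: dat.ˌga:.na.ˌspi.ri.ˌgre.no:t.ˈgo.bo:.

primary 8, secondary 2, 4, 6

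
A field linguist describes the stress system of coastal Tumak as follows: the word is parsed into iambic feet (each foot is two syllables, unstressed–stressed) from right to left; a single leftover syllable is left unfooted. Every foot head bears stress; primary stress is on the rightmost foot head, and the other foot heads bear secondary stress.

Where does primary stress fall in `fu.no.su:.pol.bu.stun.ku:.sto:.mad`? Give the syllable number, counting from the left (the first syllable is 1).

9

Parse right to left into iambic (σˈσ) feet: fu (no.ˈsu:) (pol.ˈbu) (stun.ˈku:) (sto:.ˈmad). Syllable 1 is left unfooted.
Foot heads (stressed positions): 3, 5, 7, 9.
End Rule Rightmost: primary stress on the rightmost head = syllable 9.
Primary stress: syllable 9 → fu.no.su:.pol.bu.stun.ku:.sto:.ˈmad.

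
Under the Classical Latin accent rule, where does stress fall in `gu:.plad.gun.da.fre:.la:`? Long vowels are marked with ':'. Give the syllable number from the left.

Classical Latin: stress the penult if heavy (long vowel or closed), else the antepenult.
Weights: 4 da L, 5 fre: H, 6 la: H.
The penult (syllable 5, fre:) is heavy, so it takes stress.
Stress on syllable 5: gu:.plad.gun.da.ˈfre:.la:.

5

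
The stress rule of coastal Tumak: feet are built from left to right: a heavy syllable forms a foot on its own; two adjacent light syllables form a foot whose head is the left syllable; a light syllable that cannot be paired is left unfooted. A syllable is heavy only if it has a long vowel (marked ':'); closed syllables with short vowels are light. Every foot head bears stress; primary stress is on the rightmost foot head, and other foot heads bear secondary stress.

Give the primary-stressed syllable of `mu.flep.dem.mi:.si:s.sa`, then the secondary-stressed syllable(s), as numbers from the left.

primary 5, secondary 1, 4

Weights: 1 mu L, 2 flep L, 3 dem L, 4 mi: H, 5 si:s H, 6 sa L.
Parse left to right (heavy = foot alone; LL = one foot; stranded L unfooted): (ˈmu.flep) dem (ˈmi:) (ˈsi:s) sa.
Foot heads: 1, 4, 5.
Primary stress on the rightmost head = syllable 5.
Secondary stress on 1, 4: ˌmu.flep.dem.ˌmi:.ˈsi:s.sa.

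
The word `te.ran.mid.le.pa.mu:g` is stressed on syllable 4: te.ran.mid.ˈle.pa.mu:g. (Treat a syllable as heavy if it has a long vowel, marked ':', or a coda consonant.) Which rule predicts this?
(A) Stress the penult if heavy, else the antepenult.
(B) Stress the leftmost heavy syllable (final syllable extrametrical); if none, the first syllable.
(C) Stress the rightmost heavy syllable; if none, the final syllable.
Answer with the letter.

Rule A → syllable 4 ✓.
Rule B → syllable 2 (observed: 4).
Rule C → syllable 6 (observed: 4).

A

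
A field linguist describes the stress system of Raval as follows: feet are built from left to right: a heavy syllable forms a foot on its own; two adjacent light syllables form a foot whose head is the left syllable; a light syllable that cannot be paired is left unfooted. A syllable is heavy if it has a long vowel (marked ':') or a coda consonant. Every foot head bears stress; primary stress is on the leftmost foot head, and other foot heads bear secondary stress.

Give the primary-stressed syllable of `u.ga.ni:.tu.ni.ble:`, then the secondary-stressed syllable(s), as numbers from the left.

Weights: 1 u L, 2 ga L, 3 ni: H, 4 tu L, 5 ni L, 6 ble: H.
Parse left to right (heavy = foot alone; LL = one foot; stranded L unfooted): (ˈu.ga) (ˈni:) (ˈtu.ni) (ˈble:).
Foot heads: 1, 3, 4, 6.
Primary stress on the leftmost head = syllable 1.
Secondary stress on 3, 4, 6: ˈu.ga.ˌni:.ˌtu.ni.ˌble:.

primary 1, secondary 3, 4, 6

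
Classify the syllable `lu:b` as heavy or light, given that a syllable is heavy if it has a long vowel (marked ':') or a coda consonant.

`lu:b`: long vowel, closed (coda /b/). Long vowel and closed → heavy.

heavy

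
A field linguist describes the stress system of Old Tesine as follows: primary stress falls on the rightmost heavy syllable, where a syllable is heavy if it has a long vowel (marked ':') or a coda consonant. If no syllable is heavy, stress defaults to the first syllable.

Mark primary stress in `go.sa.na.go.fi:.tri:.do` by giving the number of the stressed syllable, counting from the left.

Weights: 1 go L, 2 sa L, 3 na L, 4 go L, 5 fi: H, 6 tri: H, 7 do L.
Heavy syllables in the domain: 5, 6. The rightmost is syllable 6 (tri:).
Primary stress: syllable 6 → go.sa.na.go.fi:.ˈtri:.do.

6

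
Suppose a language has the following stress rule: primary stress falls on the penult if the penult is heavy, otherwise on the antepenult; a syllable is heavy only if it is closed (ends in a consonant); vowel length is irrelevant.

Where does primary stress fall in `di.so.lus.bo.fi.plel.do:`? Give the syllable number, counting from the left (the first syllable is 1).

Weights: 5 fi L, 6 plel H, 7 do: L.
The penult (syllable 6, plel) is heavy, so it takes stress.
Primary stress: syllable 6 → di.so.lus.bo.fi.ˈplel.do:.

6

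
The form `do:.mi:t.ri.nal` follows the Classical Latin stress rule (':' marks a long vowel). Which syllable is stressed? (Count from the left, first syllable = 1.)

2

Classical Latin: stress the penult if heavy (long vowel or closed), else the antepenult.
Weights: 2 mi:t H, 3 ri L, 4 nal H.
The penult (syllable 3, ri) is light, so stress falls on the antepenult (syllable 2, mi:t).
Stress on syllable 2: do:.ˈmi:t.ri.nal.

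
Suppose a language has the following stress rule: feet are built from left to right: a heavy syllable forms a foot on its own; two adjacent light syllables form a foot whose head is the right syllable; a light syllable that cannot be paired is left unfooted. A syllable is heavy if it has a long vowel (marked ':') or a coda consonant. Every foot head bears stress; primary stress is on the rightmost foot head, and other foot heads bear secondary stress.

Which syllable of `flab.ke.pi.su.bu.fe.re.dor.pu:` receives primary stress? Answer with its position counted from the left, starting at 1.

9

Weights: 1 flab H, 2 ke L, 3 pi L, 4 su L, 5 bu L, 6 fe L, 7 re L, 8 dor H, 9 pu: H.
Parse left to right (heavy = foot alone; LL = one foot; stranded L unfooted): (ˈflab) (ke.ˈpi) (su.ˈbu) (fe.ˈre) (ˈdor) (ˈpu:).
Foot heads: 1, 3, 5, 7, 8, 9.
Primary stress on the rightmost head = syllable 9.
Primary stress: syllable 9 → flab.ke.pi.su.bu.fe.re.dor.ˈpu:.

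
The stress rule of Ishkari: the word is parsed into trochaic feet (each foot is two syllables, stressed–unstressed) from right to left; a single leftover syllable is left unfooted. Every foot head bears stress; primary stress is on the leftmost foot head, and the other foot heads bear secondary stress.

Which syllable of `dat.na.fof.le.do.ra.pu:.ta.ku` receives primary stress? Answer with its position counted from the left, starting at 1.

2

Parse right to left into trochaic (ˈσσ) feet: dat (ˈna.fof) (ˈle.do) (ˈra.pu:) (ˈta.ku). Syllable 1 is left unfooted.
Foot heads (stressed positions): 2, 4, 6, 8.
End Rule Leftmost: primary stress on the leftmost head = syllable 2.
Primary stress: syllable 2 → dat.ˈna.fof.le.do.ra.pu:.ta.ku.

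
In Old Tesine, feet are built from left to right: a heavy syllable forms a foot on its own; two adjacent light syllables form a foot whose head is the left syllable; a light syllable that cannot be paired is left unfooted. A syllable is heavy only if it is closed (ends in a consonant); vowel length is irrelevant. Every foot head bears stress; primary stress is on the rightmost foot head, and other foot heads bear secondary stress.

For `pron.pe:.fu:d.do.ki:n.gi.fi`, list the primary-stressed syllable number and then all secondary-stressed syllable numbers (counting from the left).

Weights: 1 pron H, 2 pe: L, 3 fu:d H, 4 do L, 5 ki:n H, 6 gi L, 7 fi L.
Parse left to right (heavy = foot alone; LL = one foot; stranded L unfooted): (ˈpron) pe: (ˈfu:d) do (ˈki:n) (ˈgi.fi).
Foot heads: 1, 3, 5, 6.
Primary stress on the rightmost head = syllable 6.
Secondary stress on 1, 3, 5: ˌpron.pe:.ˌfu:d.do.ˌki:n.ˈgi.fi.

primary 6, secondary 1, 3, 5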